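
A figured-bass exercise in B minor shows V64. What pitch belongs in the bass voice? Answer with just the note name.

V in B minor has root F#; the chord is F#-A#-C#.
The figure 64 means second inversion — the fifth is in the bass.

C#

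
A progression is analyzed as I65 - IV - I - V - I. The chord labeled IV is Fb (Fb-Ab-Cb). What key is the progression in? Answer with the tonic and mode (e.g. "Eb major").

The anchor chord is a major triad on Fb, labeled IV.
If Fb is scale degree 4 and the mode makes that degree carry a major triad, the tonic is Cb and the mode is major.

Cb major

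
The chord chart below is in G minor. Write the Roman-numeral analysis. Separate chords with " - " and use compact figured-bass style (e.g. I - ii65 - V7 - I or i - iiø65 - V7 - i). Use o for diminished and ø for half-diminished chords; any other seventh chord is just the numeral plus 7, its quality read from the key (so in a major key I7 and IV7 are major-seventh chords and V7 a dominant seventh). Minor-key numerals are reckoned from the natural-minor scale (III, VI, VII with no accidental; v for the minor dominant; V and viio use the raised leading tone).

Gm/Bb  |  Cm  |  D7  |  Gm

i6 - iv - V7 - i

Gm/Bb: minor triad on G = scale degree 1 → i6.
Cm: minor triad on C = scale degree 4 → iv.
D7: dominant seventh chord on D = scale degree 5 → V7.
Gm: root G is the tonic; minor triad there is i.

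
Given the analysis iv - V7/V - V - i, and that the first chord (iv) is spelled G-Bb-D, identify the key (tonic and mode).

The anchor chord is a minor triad on G, labeled iv.
iv on G implies G is the subdominant; that puts the tonic at D, and the lowercase numeral fits minor mode.

D minor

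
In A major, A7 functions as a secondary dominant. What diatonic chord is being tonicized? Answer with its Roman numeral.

IV

The chord is a dominant seventh chord on A.
A dominant resolves down a perfect fifth: A → D. In A major, D is scale degree 4, i.e. IV.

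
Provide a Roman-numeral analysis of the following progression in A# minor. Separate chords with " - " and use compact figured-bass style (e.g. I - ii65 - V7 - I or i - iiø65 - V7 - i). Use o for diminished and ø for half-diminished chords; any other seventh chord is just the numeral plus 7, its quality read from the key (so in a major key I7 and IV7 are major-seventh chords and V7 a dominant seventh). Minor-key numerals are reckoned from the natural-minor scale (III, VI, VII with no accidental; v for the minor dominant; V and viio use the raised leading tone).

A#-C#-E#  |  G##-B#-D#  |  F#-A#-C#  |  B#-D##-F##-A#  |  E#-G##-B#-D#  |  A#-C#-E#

i - viio - VI - V7/V - V7 - i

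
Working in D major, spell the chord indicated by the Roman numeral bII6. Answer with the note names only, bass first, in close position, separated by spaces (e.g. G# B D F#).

Scale degree 2 in D major is E; lowering it a half step gives Eb. bII6 is the Neapolitan sixth — a major triad on the lowered second degree, here in its customary first inversion.
So the chord is Eb-G-Bb, a major triad.
The figured bass 6 indicates first inversion, placing the third (G) in the bass: G-Bb-Eb.

G Bb Eb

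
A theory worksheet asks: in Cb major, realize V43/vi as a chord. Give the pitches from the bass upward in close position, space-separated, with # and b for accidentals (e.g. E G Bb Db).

Bb Db Eb G

V43/vi is a secondary dominant — the dominant seventh of vi. vi in Cb major is Ab, so the applied chord's root is Eb, a perfect fifth above.
Building a dominant seventh chord on Eb gives Eb-G-Bb-Db.
The figured bass 43 indicates second inversion, placing the fifth (Bb) in the bass: Bb-Db-Eb-G.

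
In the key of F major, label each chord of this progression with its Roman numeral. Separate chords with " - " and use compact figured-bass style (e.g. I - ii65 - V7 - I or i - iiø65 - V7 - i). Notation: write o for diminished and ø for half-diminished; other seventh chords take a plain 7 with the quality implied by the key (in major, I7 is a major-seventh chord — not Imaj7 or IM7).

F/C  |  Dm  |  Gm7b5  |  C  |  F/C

F/C has root F, degree 1 in F major, so I64.
Dm: root D is the submediant; minor triad there is vi.
Gm7b5 is non-diatonic — iiø7, a mixture chord from F minor.
C has root C, degree 5 in F major, so V.
F/C has root F, degree 1 in F major, so I64.

I64 - vi - iiø7 - V - I64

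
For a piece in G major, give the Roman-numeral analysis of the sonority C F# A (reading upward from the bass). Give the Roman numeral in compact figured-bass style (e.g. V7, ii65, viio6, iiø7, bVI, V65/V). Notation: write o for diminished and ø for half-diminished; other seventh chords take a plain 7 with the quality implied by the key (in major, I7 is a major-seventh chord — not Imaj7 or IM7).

viio64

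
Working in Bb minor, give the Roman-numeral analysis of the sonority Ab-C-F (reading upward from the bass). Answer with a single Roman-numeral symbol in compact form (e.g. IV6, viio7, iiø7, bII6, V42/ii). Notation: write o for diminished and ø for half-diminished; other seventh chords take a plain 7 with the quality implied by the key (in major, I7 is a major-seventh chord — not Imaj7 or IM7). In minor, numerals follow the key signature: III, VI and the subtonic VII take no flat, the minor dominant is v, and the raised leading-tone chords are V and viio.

v6

The pitches F-Ab-C form a minor triad rooted on F.
F is scale degree 5 in Bb minor, and a minor triad on that degree is written v.
With Ab in the bass the chord is in first inversion, so the figured bass is 6.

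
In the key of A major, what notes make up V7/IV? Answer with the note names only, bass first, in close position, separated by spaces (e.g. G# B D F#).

A C# E G

The slash means an applied dominant: we want the dominant of IV. In A major, IV is D major, and its dominant is built on A.
Building a dominant seventh chord on A gives A-C#-E-G.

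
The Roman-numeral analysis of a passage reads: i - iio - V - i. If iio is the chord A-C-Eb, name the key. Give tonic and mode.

G minor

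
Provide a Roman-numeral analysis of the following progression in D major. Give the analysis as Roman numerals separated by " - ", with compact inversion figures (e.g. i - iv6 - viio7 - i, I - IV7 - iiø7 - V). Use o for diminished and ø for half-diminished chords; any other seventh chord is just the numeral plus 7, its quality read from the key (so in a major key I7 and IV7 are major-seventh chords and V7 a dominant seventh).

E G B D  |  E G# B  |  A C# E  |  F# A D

E-G-B-D: minor seventh chord on E = scale degree 2 → ii7.
E-G#-B: chromatic; E is V of V, so V/V.
A-C#-E has root A, degree 5 in D major, so V.
F#-A-D: root D is the tonic; major triad there is I6.

ii7 - V/V - V - I6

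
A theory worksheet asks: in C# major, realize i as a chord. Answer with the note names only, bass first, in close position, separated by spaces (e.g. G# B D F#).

C# E G#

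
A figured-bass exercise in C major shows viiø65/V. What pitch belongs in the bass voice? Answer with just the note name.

A

The applied chord viiø65/V is rooted on F#: F#-A-C-E.
The figure 65 means first inversion — the third is in the bass.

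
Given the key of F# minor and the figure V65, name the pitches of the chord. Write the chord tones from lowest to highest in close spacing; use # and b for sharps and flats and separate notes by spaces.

E# G# B C#

In F# minor, the fifth degree is C#. The dominant is major (leading tone raised), so V is a dominant seventh chord.
That chord is spelled C#-E#-G#-B.
With the 65 figure the chord is in first inversion; from the bass E# upward in close position it reads E#-G#-B-C#.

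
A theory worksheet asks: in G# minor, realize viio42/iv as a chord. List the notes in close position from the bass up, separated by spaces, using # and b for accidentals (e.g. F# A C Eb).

viio42/iv is a secondary leading-tone chord. The target iv is C# in G# minor; the applied chord is rooted a semitone below, on B#.
Building a fully diminished seventh chord on B# gives B#-D#-F#-A.
The figured bass 42 indicates third inversion, placing the seventh (A) in the bass: A-B#-D#-F#.

A B# D# F#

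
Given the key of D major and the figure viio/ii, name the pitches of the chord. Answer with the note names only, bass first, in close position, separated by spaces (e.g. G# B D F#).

D# F# A

viio/ii is a secondary leading-tone chord. The target ii is E in D major; the applied chord is rooted a semitone below, on D#.
Building a diminished triad on D# gives D#-F#-A.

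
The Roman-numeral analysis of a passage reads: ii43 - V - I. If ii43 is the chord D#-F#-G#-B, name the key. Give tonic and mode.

ii43 is given as D#-F#-G#-B — a minor seventh chord with root G#.
ii43 on G# implies G# is the supertonic; that puts the tonic at F#, and the lowercase numeral fits major mode.

F# major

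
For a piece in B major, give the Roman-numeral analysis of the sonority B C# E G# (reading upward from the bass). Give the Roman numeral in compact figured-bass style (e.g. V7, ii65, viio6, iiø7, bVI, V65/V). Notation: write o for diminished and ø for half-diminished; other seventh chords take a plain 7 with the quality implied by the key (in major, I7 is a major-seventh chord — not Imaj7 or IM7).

ii42

The pitches C#-E-G#-B form a minor seventh chord rooted on C#.
C# is scale degree 2 in B major, and a minor seventh chord on that degree is written ii7.
With B in the bass the chord is in third inversion, so the figured bass is 42.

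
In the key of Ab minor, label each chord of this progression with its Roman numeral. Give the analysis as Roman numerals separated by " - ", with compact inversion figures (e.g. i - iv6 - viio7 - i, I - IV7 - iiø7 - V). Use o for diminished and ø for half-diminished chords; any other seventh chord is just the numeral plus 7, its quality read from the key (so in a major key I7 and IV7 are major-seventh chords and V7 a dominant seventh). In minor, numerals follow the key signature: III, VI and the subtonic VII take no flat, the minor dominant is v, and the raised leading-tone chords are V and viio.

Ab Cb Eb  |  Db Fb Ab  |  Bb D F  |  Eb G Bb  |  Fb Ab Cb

i - iv - V/V - V - VI

Ab-Cb-Eb has root Ab, degree 1 in Ab minor, so i.
Db-Fb-Ab has root Db, degree 4 in Ab minor, so iv.
Bb-D-F: a major triad on Bb, the applied dominant of V → V/V.
Eb-G-Bb: root Eb is the dominant; major triad there is V.
Fb-Ab-Cb: major triad on Fb = scale degree 6 → VI.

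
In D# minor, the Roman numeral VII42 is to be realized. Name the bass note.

VII in D# minor has root C#; the chord is C#-E#-G#-B.
The figure 42 means third inversion — the seventh is in the bass.

B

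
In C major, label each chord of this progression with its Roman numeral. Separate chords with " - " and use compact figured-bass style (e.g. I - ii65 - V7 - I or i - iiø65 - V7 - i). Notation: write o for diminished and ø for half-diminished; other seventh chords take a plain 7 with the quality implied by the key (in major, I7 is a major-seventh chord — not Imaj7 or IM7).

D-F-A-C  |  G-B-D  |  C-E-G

ii7 - V - I

D-F-A-C: root D is the supertonic; minor seventh chord there is ii7.
G-B-D: root G is the dominant; major triad there is V.
C-E-G has root C, degree 1 in C major, so I.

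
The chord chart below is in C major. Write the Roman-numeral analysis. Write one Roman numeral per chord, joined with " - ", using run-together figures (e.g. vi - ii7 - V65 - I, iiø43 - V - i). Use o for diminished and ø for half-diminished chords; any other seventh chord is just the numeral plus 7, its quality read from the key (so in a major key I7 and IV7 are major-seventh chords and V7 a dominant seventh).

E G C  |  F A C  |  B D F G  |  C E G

I6 - IV - V65 - I

E-G-C has root C, degree 1 in C major, so I6.
F-A-C: major triad on F = scale degree 4 → IV.
B-D-F-G: root G is the dominant; dominant seventh chord there is V65.
C-E-G has root C, degree 1 in C major, so I.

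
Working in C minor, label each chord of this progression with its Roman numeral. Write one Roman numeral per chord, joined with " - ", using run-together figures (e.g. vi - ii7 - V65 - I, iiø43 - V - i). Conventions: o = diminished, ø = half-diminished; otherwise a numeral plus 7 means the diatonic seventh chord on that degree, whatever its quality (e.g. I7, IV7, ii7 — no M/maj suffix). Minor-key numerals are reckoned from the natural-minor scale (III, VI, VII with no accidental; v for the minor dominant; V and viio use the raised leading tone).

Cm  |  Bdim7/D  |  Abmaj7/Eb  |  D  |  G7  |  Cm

Cm: minor triad on C = scale degree 1 → i.
Bdim7/D: fully diminished seventh chord on B = scale degree 7 → viio65.
Abmaj7/Eb has root Ab, degree 6 in C minor, so VI43.
D: a major triad on D, the applied dominant of V → V/V.
G7 has root G, degree 5 in C minor, so V7.
Cm: minor triad on C = scale degree 1 → i.

i - viio65 - VI43 - V/V - V7 - i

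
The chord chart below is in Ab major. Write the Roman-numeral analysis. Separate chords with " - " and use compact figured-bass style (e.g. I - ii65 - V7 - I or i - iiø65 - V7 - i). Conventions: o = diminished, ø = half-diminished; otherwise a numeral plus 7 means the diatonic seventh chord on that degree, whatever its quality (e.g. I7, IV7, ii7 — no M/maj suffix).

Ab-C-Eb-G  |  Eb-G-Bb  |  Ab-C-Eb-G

Ab-C-Eb-G: root Ab is the tonic; major seventh chord there is I7.
Eb-G-Bb has root Eb, degree 5 in Ab major, so V.
Ab-C-Eb-G: major seventh chord on Ab = scale degree 1 → I7.

I7 - V - I7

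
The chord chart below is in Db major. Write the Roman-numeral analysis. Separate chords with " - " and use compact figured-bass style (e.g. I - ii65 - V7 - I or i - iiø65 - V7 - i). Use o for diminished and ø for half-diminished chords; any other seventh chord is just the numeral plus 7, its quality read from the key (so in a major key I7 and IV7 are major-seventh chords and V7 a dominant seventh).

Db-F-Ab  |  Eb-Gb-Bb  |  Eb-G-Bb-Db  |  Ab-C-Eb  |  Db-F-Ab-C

Db-F-Ab: major triad on Db = scale degree 1 → I.
Eb-Gb-Bb: root Eb is the supertonic; minor triad there is ii.
Eb-G-Bb-Db: chromatic; Eb is V of V, so V7/V.
Ab-C-Eb: root Ab is the dominant; major triad there is V.
Db-F-Ab-C: root Db is the tonic; major seventh chord there is I7.

I - ii - V7/V - V - I7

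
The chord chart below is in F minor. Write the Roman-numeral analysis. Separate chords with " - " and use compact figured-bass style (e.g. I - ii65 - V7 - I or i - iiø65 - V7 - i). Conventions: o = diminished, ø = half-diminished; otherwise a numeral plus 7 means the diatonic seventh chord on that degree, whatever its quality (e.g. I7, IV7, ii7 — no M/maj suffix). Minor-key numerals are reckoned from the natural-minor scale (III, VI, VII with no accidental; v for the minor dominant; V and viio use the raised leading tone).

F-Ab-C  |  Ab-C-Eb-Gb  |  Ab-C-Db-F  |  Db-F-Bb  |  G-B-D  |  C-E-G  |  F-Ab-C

i - V7/VI - VI43 - iv6 - V/V - V - i

F-Ab-C: root F is the tonic; minor triad there is i.
Ab-C-Eb-Gb is the secondary dominant of VI (dominant seventh chord on Ab): V7/VI.
Ab-C-Db-F has root Db, degree 6 in F minor, so VI43.
Db-F-Bb has root Bb, degree 4 in F minor, so iv6.
G-B-D: chromatic; G is V of V, so V/V.
C-E-G: major triad on C = scale degree 5 → V.
F-Ab-C has root F, degree 1 in F minor, so i.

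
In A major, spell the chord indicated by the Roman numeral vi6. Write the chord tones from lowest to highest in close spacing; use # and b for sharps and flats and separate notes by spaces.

A C# F#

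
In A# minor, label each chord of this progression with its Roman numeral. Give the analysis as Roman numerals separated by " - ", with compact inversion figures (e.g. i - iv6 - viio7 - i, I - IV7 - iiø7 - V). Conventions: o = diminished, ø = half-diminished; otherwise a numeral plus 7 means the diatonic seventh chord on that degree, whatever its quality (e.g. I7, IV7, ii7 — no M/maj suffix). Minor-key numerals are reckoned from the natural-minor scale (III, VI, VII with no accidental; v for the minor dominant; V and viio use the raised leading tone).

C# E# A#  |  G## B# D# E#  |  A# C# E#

i6 - V65 - i

C#-E#-A#: root A# is the tonic; minor triad there is i6.
G##-B#-D#-E# has root E#, degree 5 in A# minor, so V65.
A#-C#-E#: minor triad on A# = scale degree 1 → i.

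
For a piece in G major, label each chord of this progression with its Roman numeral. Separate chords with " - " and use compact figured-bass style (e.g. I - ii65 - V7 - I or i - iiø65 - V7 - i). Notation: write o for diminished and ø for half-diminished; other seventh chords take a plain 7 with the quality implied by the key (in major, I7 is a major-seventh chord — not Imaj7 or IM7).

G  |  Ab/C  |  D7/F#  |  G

I - bII6 - V65 - I

G has root G, degree 1 in G major, so I.
Ab/C: major triad on Ab — chromatic; Ab is the lowered second degree, so this is the Neapolitan sixth, bII6 (third, C, in the bass — hence the 6).
D7/F# has root D, degree 5 in G major, so V65.
G: root G is the tonic; major triad there is I.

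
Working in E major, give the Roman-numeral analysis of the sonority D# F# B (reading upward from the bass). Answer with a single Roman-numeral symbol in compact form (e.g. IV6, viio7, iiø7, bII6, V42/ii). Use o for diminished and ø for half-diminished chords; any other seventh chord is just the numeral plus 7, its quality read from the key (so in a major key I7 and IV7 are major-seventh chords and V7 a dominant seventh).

V6

The pitches B-D#-F# form a major triad rooted on B.
B is scale degree 5 in E major, and a major triad on that degree is written V.
With D# in the bass the chord is in first inversion, so the figured bass is 6.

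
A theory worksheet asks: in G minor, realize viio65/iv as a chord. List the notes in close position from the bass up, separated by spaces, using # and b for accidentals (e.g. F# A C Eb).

viio65/iv is a secondary leading-tone chord. The target iv is C in G minor; the applied chord is rooted a semitone below, on B.
Building a fully diminished seventh chord on B gives B-D-F-Ab.
With the 65 figure the chord is in first inversion; from the bass D upward in close position it reads D-F-Ab-B.

D F Ab B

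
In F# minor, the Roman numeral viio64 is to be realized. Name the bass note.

B

viio in F# minor has root E#; the chord is E#-G#-B.
The figure 64 means second inversion — the fifth is in the bass.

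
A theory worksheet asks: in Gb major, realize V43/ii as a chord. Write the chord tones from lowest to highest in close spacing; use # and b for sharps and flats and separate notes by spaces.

Bb Db Eb G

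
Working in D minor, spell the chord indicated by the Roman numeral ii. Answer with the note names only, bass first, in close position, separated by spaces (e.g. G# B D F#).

E G B

Scale degree 2 in D minor is E; here the chord built on it is altered to a minor triad. ii is the minor supertonic, borrowed from the parallel major (the Dorian ii).
So the chord is E-G-B.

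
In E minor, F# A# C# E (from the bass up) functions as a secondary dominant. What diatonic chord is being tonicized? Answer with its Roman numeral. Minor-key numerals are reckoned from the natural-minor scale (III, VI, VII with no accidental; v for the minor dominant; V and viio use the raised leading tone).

V

The chord is a dominant seventh chord on F#.
A dominant resolves down a perfect fifth: F# → B. In E minor, B is scale degree 5, i.e. V.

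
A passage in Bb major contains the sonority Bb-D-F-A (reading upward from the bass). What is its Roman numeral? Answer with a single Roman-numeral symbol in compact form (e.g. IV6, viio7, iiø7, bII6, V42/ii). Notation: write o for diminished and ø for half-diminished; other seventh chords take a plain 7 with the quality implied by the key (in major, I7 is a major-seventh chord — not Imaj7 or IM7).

I7

The pitches Bb-D-F-A form a major seventh chord rooted on Bb.
In Bb major, Bb is the tonic; the diatonic major seventh chord there is I7.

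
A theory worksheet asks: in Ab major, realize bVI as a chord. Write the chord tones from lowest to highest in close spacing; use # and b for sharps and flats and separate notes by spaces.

Fb Ab Cb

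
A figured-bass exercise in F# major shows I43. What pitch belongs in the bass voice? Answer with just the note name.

C#

I in F# major has root F#; the chord is F#-A#-C#-E#.
The figure 43 means second inversion — the fifth is in the bass.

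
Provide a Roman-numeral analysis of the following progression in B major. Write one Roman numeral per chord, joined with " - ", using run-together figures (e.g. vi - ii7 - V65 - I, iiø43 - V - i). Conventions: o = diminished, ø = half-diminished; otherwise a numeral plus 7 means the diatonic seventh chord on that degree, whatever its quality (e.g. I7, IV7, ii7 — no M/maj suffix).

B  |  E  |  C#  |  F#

I - IV - V/V - V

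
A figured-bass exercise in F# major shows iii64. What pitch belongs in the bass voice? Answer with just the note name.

iii in F# major has root A#; the chord is A#-C#-E#.
The figure 64 means second inversion — the fifth is in the bass.

E#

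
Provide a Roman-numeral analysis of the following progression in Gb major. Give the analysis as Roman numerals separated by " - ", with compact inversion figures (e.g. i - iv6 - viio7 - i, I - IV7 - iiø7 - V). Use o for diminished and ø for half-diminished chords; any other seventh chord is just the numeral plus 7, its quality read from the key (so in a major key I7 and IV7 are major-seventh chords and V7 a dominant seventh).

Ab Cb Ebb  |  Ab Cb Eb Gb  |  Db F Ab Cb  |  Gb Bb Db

iio - ii7 - V7 - I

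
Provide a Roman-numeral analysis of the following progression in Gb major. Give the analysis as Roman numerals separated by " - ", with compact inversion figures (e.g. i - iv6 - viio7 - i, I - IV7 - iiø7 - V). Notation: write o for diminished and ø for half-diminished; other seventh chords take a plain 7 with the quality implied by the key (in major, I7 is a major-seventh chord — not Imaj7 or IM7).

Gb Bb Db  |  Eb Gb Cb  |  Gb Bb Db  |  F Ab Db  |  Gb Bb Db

I - IV6 - I - V6 - I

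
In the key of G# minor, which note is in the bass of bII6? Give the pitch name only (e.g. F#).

bII in G# minor has root A; the chord is A-C#-E.
The figure 6 means first inversion — the third is in the bass.

C#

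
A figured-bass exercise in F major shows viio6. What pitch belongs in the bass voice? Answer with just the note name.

G

viio in F major has root E; the chord is E-G-Bb.
The figure 6 means first inversion — the third is in the bass.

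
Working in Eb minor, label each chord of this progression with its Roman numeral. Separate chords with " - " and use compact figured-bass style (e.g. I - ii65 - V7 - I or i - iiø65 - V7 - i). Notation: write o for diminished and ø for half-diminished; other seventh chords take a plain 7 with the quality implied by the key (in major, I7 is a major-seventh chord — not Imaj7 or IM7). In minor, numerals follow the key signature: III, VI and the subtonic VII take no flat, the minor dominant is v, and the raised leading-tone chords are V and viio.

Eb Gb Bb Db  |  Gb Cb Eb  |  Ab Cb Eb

Eb-Gb-Bb-Db: minor seventh chord on Eb = scale degree 1 → i7.
Gb-Cb-Eb: major triad on Cb = scale degree 6 → VI64.
Ab-Cb-Eb has root Ab, degree 4 in Eb minor, so iv.

i7 - VI64 - iv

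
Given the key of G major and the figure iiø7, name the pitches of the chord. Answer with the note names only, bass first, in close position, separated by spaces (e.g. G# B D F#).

Scale degree 2 in G major is A; here the chord built on it is altered to a half-diminished seventh chord. iiø7 is the half-diminished supertonic seventh, borrowed from the parallel minor.
So the chord is A-C-Eb-G.

A C Eb G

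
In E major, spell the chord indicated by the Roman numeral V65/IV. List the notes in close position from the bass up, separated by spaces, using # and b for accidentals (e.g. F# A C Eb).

G# B D E

V65/IV is a secondary dominant — the dominant seventh of IV. IV in E major is A, so the applied chord's root is E, a perfect fifth above.
Building a dominant seventh chord on E gives E-G#-B-D.
With the 65 figure the chord is in first inversion; from the bass G# upward in close position it reads G#-B-D-E.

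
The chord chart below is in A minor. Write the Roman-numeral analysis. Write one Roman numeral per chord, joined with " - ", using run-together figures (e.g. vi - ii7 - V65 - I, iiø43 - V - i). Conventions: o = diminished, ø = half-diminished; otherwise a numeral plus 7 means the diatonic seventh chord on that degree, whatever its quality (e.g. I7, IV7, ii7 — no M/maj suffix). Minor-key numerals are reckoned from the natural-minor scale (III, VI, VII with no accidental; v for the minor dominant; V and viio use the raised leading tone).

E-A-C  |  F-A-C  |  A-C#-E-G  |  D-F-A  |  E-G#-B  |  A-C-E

i64 - VI - V7/iv - iv - V - i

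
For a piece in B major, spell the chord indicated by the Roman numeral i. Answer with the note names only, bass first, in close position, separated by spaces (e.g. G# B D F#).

Scale degree 1 in B major is B; here the chord built on it is altered to a minor triad. i is the minor tonic, borrowed from the parallel minor.
So the chord is B-D-F#, a minor triad.

B D F#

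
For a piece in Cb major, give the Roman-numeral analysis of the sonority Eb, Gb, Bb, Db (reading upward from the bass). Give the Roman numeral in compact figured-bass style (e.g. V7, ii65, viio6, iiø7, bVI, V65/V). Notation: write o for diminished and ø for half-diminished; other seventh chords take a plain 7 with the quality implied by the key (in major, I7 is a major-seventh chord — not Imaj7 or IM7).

iii7

The pitches Eb-Gb-Bb-Db form a minor seventh chord rooted on Eb.
Eb is scale degree 3 in Cb major, and a minor seventh chord on that degree is written iii7.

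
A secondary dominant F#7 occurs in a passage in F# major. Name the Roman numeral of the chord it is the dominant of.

IV

The chord is a dominant seventh chord on F#.
A dominant resolves down a perfect fifth: F# → B. In F# major, B is scale degree 4, i.e. IV.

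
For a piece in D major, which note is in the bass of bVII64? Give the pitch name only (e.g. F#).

G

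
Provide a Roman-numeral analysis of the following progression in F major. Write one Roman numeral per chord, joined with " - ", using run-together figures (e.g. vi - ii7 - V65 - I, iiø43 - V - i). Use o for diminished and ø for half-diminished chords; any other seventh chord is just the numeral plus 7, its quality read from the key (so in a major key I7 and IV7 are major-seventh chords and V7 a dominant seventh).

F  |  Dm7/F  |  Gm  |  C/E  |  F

F has root F, degree 1 in F major, so I.
Dm7/F: root D is the submediant; minor seventh chord there is vi65.
Gm has root G, degree 2 in F major, so ii.
C/E: root C is the dominant; major triad there is V6.
F: major triad on F = scale degree 1 → I.

I - vi65 - ii - V6 - I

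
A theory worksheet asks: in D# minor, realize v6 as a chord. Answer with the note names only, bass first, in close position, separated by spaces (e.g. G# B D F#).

C# E# A#

The numeral's case and figure indicate a minor triad. In D# minor its root, the dominant, is A#.
Stacking thirds from A# gives A#-C#-E#.
The figured bass 6 indicates first inversion, placing the third (C#) in the bass: C#-E#-A#.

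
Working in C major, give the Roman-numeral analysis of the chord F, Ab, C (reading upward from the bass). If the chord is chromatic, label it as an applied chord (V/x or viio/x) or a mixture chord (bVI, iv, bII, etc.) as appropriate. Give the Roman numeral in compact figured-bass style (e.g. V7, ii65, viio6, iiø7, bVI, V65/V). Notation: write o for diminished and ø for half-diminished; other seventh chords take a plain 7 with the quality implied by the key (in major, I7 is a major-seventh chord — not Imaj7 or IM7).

The pitches F-Ab-C form a minor triad rooted on F.
F is the fourth degree of C major. This is the minor subdominant, borrowed from the parallel minor.

iv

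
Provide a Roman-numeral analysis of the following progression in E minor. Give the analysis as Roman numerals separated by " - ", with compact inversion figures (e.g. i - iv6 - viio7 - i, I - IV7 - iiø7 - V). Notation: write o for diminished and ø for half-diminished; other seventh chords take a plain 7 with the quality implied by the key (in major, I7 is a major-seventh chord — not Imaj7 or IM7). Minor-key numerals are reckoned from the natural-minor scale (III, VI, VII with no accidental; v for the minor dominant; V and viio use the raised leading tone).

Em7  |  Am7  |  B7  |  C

Em7: root E is the tonic; minor seventh chord there is i7.
Am7 has root A, degree 4 in E minor, so iv7.
B7: dominant seventh chord on B = scale degree 5 → V7.
C has root C, degree 6 in E minor, so VI.

i7 - iv7 - V7 - VI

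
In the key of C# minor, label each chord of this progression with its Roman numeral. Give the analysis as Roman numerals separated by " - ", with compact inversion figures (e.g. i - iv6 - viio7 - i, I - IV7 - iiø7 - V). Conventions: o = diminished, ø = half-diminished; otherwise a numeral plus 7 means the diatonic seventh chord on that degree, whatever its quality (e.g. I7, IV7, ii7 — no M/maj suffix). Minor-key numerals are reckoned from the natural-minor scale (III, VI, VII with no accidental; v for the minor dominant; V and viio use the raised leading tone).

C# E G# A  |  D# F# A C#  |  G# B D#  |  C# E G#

VI65 - iiø7 - v - i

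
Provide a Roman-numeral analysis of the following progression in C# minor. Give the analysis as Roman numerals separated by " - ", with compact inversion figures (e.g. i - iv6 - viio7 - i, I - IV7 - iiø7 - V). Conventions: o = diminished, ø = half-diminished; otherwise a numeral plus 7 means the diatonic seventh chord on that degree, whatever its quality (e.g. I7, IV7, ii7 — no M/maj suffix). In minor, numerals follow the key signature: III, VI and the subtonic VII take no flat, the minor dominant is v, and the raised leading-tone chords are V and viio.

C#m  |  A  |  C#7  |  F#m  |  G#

i - VI - V7/iv - iv - V

C#m has root C#, degree 1 in C# minor, so i.
A: root A is the submediant; major triad there is VI.
C#7: a dominant seventh chord on C#, the applied dominant of iv → V7/iv.
F#m: root F# is the subdominant; minor triad there is iv.
G#: major triad on G# = scale degree 5 → V.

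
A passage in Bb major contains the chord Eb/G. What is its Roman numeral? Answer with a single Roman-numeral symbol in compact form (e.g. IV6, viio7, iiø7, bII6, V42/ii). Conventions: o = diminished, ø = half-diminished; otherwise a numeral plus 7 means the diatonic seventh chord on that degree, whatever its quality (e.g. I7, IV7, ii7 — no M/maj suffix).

Stacked in thirds the chord is Eb-G-Bb: a major triad on Eb.
In Bb major, Eb is the subdominant; the diatonic major triad there is IV.
With G in the bass the chord is in first inversion, so the figured bass is 6.

IV6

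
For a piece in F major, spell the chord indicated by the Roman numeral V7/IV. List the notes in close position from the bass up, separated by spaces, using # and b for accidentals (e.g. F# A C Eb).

F A C Eb

V7/IV is a secondary dominant — the dominant seventh of IV. IV in F major is Bb, so the applied chord's root is F, a perfect fifth above.
Building a dominant seventh chord on F gives F-A-C-Eb.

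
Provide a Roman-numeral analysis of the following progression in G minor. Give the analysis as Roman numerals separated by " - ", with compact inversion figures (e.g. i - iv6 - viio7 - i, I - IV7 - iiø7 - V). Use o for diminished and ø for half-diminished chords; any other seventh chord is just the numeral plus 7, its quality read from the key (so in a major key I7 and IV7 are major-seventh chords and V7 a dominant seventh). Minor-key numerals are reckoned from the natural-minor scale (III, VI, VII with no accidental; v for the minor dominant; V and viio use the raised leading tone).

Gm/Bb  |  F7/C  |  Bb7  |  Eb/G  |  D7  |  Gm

Gm/Bb: minor triad on G = scale degree 1 → i6.
F7/C has root F, degree 7 in G minor, so VII43.
Bb7 is the secondary dominant of VI (dominant seventh chord on Bb): V7/VI.
Eb/G has root Eb, degree 6 in G minor, so VI6.
D7 has root D, degree 5 in G minor, so V7.
Gm: root G is the tonic; minor triad there is i.

i6 - VII43 - V7/VI - VI6 - V7 - i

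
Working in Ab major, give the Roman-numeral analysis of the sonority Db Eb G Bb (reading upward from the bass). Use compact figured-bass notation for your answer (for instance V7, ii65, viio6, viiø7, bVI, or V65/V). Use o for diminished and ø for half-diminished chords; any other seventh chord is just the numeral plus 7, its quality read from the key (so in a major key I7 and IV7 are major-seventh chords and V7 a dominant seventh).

V42

The pitches Eb-G-Bb-Db form a dominant seventh chord rooted on Eb.
In Ab major, Eb is the dominant; the diatonic dominant seventh chord there is V7.
With Db in the bass the chord is in third inversion, so the figured bass is 42.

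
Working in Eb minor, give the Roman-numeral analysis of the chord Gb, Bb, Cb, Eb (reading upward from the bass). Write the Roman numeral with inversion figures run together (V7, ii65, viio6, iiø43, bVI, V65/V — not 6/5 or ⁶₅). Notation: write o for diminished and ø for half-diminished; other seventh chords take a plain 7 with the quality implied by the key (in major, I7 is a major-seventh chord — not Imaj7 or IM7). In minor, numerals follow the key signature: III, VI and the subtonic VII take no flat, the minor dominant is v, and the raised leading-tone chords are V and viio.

VI43

Stacked in thirds the chord is Cb-Eb-Gb-Bb: a major seventh chord on Cb.
Cb is scale degree 6 in Eb minor, and a major seventh chord on that degree is written VI7.
With Gb in the bass the chord is in second inversion, so the figured bass is 43.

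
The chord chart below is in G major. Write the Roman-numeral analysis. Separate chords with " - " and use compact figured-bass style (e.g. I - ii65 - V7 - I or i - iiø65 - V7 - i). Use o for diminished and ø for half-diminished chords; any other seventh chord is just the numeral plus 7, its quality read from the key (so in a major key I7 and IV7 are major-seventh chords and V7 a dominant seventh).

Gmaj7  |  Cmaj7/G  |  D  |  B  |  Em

I7 - IV43 - V - V/vi - vi

Gmaj7: major seventh chord on G = scale degree 1 → I7.
Cmaj7/G: major seventh chord on C = scale degree 4 → IV43.
D: major triad on D = scale degree 5 → V.
B: a major triad on B, the applied dominant of vi → V/vi.
Em has root E, degree 6 in G major, so vi.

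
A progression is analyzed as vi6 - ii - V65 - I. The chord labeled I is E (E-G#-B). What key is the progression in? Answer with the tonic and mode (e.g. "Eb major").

E major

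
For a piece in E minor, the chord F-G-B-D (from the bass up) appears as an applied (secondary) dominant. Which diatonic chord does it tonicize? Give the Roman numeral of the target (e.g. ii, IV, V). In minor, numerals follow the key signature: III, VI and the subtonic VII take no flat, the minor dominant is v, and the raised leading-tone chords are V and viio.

The chord is a dominant seventh chord on G.
A dominant resolves down a perfect fifth: G → C. In E minor, C is scale degree 6, i.e. VI.

VI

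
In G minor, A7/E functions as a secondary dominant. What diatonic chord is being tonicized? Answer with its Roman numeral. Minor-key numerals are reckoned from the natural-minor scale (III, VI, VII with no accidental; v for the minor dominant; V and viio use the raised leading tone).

V

The chord is a dominant seventh chord on A.
A dominant resolves down a perfect fifth: A → D. In G minor, D is scale degree 5, i.e. V.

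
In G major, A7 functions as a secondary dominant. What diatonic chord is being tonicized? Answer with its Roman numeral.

V

The chord is a dominant seventh chord on A.
A dominant resolves down a perfect fifth: A → D. In G major, D is scale degree 5, i.e. V.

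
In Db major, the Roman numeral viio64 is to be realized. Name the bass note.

Gb

viio in Db major has root C; the chord is C-Eb-Gb.
The figure 64 means second inversion — the fifth is in the bass.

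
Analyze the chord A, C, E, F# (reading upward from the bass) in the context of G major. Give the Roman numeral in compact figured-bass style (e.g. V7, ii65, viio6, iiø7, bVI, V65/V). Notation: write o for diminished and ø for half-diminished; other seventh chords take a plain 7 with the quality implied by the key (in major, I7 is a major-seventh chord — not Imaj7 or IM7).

viiø65

The pitches F#-A-C-E form a half-diminished seventh chord rooted on F#.
In G major, F# is the leading tone; the diatonic half-diminished seventh chord there is viiø7.
With A in the bass the chord is in first inversion, so the figured bass is 65.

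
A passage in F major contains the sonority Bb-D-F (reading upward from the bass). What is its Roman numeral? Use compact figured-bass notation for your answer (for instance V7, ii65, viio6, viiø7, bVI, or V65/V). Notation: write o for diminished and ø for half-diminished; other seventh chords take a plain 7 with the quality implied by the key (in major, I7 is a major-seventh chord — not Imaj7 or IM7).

The pitches Bb-D-F form a major triad rooted on Bb.
Bb is scale degree 4 in F major, and a major triad on that degree is written IV.

IV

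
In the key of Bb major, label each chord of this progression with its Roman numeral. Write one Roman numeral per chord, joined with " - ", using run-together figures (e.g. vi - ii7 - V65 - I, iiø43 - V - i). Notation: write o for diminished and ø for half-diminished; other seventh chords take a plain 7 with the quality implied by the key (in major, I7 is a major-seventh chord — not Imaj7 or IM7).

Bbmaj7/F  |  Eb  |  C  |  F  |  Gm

Bbmaj7/F: root Bb is the tonic; major seventh chord there is I43.
Eb has root Eb, degree 4 in Bb major, so IV.
C is the secondary dominant of V (major triad on C): V/V.
F has root F, degree 5 in Bb major, so V.
Gm: root G is the submediant; minor triad there is vi.

I43 - IV - V/V - V - vi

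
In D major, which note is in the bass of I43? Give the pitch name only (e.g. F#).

I in D major has root D; the chord is D-F#-A-C#.
The figure 43 means second inversion — the fifth is in the bass.

A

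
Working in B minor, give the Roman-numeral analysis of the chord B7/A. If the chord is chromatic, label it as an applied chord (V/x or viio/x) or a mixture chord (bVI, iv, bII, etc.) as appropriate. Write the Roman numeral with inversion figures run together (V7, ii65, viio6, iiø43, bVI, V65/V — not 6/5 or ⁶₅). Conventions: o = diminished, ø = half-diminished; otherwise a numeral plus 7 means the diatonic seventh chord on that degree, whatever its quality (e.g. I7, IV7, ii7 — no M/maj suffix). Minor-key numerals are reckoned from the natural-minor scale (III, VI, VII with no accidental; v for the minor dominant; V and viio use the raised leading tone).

V42/iv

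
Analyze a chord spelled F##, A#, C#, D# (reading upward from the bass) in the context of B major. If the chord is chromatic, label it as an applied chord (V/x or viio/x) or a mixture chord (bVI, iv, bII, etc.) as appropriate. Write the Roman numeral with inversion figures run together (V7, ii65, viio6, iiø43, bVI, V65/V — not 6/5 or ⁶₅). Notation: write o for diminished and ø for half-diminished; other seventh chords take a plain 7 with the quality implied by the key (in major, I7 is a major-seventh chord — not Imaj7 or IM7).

V65/vi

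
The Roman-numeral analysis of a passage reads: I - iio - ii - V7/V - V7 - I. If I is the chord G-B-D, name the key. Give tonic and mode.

The anchor chord is a major triad on G, labeled I.
If G is scale degree 1 and the mode makes that degree carry a major triad, the tonic is G and the mode is major.

G major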